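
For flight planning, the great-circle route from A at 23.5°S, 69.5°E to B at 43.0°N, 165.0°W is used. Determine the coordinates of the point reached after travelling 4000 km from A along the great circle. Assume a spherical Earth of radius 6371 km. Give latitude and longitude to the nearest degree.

≈ 0°N, 97°E

From cos δ = sin φ₁ sin φ₂ + cos φ₁ cos φ₂ cos Δλ, the central angle is δ ≈ 2.294 rad (131.4°). The total great-circle distance is δ·R ≈ 2.294 × 6371 ≈ 14612 km, so the target fraction is f = 4000/14612 ≈ 0.274.
Interpolate at f ≈ 0.274 with slerp weights a = sin((1−f)δ)/sin δ ≈ 1.327, b = sin(fδ)/sin δ ≈ 0.783.
p = a·p₁ + b·p₂ ≈ (-0.127, 0.992, 0.005); φ = arcsin(p_z) ≈ 0.28°, λ = atan2(p_y, p_x) ≈ 97.30°.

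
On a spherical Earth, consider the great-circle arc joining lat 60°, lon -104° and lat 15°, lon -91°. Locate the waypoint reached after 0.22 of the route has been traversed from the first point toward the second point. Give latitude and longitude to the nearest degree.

Write both endpoints as unit vectors p₁, p₂ with components (cos φ cos λ, cos φ sin λ, sin φ).
The central angle between the endpoints is δ = arccos(p₁·p₂) ≈ 0.803 rad (46.0°).
Interpolate at f = 0.22 with slerp weights a = sin((1−f)δ)/sin δ ≈ 0.815, b = sin(fδ)/sin δ ≈ 0.244.
p = a·p₁ + b·p₂ ≈ (-0.103, -0.631, 0.769); φ = arcsin(p_z) ≈ 50.25°, λ = atan2(p_y, p_x) ≈ -99.24°.

≈ lat 50°, lon -99°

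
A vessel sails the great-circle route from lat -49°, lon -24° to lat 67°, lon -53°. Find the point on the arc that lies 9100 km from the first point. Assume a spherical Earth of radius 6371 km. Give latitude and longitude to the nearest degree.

Convert each endpoint to a unit vector on the sphere (x = cos φ cos λ, y = cos φ sin λ, z = sin φ).
The central angle between the endpoints is δ = arccos(p₁·p₂) ≈ 2.061 rad (118.1°). The total great-circle distance is δ·R ≈ 2.061 × 6371 ≈ 13129 km, so the target fraction is f = 9100/13129 ≈ 0.693.
Interpolate at f ≈ 0.693 with slerp weights a = sin((1−f)δ)/sin δ ≈ 0.670, b = sin(fδ)/sin δ ≈ 1.122.
p = a·p₁ + b·p₂ ≈ (0.665, -0.529, 0.527); φ = arcsin(p_z) ≈ 31.81°, λ = atan2(p_y, p_x) ≈ -38.48°.

≈ lat 32°, lon -38°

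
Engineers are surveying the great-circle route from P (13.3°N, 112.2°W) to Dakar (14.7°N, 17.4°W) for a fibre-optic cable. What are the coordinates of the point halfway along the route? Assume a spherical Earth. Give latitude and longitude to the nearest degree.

≈ (20°N, 65°W)

Write both endpoints as unit vectors p₁, p₂ with components (cos φ cos λ, cos φ sin λ, sin φ).
The central angle between the endpoints is δ = arccos(p₁·p₂) ≈ 1.591 rad (91.2°).
Interpolate at f = 1/2 with slerp weights a = sin((1−f)δ)/sin δ ≈ 0.714, b = sin(fδ)/sin δ ≈ 0.714.
p = a·p₁ + b·p₂ ≈ (0.397, -0.850, 0.346); φ = arcsin(p_z) ≈ 20.22°, λ = atan2(p_y, p_x) ≈ -64.99°.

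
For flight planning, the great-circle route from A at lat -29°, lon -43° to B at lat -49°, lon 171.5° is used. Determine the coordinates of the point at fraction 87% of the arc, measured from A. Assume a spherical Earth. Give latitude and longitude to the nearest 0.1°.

Write both endpoints as unit vectors p₁, p₂ with components (cos φ cos λ, cos φ sin λ, sin φ).
The central angle between the endpoints is δ = arccos(p₁·p₂) ≈ 1.678 rad (96.1°).
Interpolate at f = 0.87 with slerp weights a = sin((1−f)δ)/sin δ ≈ 0.218, b = sin(fδ)/sin δ ≈ 1.000.
p = a·p₁ + b·p₂ ≈ (-0.509, -0.033, -0.860); φ = arcsin(p_z) ≈ -59.31°, λ = atan2(p_y, p_x) ≈ -176.30°.

≈ lat -59.3°, lon -176.3°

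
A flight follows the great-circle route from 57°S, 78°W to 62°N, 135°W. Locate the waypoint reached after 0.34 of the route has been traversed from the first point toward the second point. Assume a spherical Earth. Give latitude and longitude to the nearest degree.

The haversine formula gives a central angle δ ≈ 2.216 rad (127.0°) between the endpoints.
Interpolate at f = 0.34 with slerp weights a = sin((1−f)δ)/sin δ ≈ 1.244, b = sin(fδ)/sin δ ≈ 0.856.
p = a·p₁ + b·p₂ ≈ (-0.143, -0.947, -0.287); φ = arcsin(p_z) ≈ -16.71°, λ = atan2(p_y, p_x) ≈ -98.61°.

≈ 17°S, 99°W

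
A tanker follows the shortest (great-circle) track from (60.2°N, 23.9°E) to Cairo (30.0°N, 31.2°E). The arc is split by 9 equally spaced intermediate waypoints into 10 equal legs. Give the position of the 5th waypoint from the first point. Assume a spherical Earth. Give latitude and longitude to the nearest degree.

Write both endpoints as unit vectors p₁, p₂ with components (cos φ cos λ, cos φ sin λ, sin φ).
The central angle between the endpoints is δ = arccos(p₁·p₂) ≈ 0.534 rad (30.6°).
Interpolate at f = 5/10 with slerp weights a = sin((1−f)δ)/sin δ ≈ 0.518, b = sin(fδ)/sin δ ≈ 0.518.
p = a·p₁ + b·p₂ ≈ (0.620, 0.337, 0.709); φ = arcsin(p_z) ≈ 45.15°, λ = atan2(p_y, p_x) ≈ 28.54°.

≈ (45°N, 29°E)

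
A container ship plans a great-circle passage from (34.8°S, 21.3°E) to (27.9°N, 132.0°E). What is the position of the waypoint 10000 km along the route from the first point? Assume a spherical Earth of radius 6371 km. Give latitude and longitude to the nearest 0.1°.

≈ (11.4°N, 103.2°E)

The haversine formula gives a central angle δ ≈ 2.122 rad (121.6°) between the endpoints. The total great-circle distance is δ·R ≈ 2.122 × 6371 ≈ 13518 km, so the target fraction is f = 10000/13518 ≈ 0.740.
Interpolate at f ≈ 0.740 with slerp weights a = sin((1−f)δ)/sin δ ≈ 0.616, b = sin(fδ)/sin δ ≈ 1.174.
p = a·p₁ + b·p₂ ≈ (-0.223, 0.955, 0.198); φ = arcsin(p_z) ≈ 11.41°, λ = atan2(p_y, p_x) ≈ 103.15°.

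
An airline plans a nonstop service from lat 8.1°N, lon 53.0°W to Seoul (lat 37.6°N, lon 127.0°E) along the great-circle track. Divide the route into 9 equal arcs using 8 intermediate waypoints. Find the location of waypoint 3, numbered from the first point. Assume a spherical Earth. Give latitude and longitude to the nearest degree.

Write both endpoints as unit vectors p₁, p₂ with components (cos φ cos λ, cos φ sin λ, sin φ).
The central angle between the endpoints is δ = arccos(p₁·p₂) ≈ 2.344 rad (134.3°).
Interpolate at f = 3/9 with slerp weights a = sin((1−f)δ)/sin δ ≈ 1.397, b = sin(fδ)/sin δ ≈ 0.984.
p = a·p₁ + b·p₂ ≈ (0.363, -0.482, 0.797); φ = arcsin(p_z) ≈ 52.87°, λ = atan2(p_y, p_x) ≈ -53.00°.

≈ lat 53°N, lon 53°W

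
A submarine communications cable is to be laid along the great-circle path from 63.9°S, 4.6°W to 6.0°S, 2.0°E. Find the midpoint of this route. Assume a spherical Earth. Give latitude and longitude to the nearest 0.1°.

≈ 35.0°S, 0.0°E

Convert each endpoint to a unit vector on the sphere (x = cos φ cos λ, y = cos φ sin λ, z = sin φ).
The central angle between the endpoints is δ = arccos(p₁·p₂) ≈ 1.014 rad (58.1°).
Interpolate at f = 1/2 with slerp weights a = sin((1−f)δ)/sin δ ≈ 0.572, b = sin(fδ)/sin δ ≈ 0.572.
p = a·p₁ + b·p₂ ≈ (0.819, -0.000, -0.573); φ = arcsin(p_z) ≈ -34.99°, λ = atan2(p_y, p_x) ≈ -0.02°.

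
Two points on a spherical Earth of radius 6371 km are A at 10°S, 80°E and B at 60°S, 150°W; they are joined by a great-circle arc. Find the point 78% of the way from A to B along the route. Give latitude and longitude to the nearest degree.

≈ 67°S, 162°E

Convert each endpoint to a unit vector on the sphere (x = cos φ cos λ, y = cos φ sin λ, z = sin φ).
The central angle between the endpoints is δ = arccos(p₁·p₂) ≈ 1.738 rad (99.6°).
Interpolate at f = 0.78 with slerp weights a = sin((1−f)δ)/sin δ ≈ 0.378, b = sin(fδ)/sin δ ≈ 0.991.
p = a·p₁ + b·p₂ ≈ (-0.364, 0.119, -0.924); φ = arcsin(p_z) ≈ -67.46°, λ = atan2(p_y, p_x) ≈ 161.88°.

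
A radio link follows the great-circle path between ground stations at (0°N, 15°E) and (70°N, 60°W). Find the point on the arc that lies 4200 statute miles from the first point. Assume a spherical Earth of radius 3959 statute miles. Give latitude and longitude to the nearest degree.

≈ (55°N, 16°W)

Write both endpoints as unit vectors p₁, p₂ with components (cos φ cos λ, cos φ sin λ, sin φ).
The central angle between the endpoints is δ = arccos(p₁·p₂) ≈ 1.482 rad (84.9°). The total great-circle distance is δ·R ≈ 1.482 × 3959 ≈ 5868 mi, so the target fraction is f = 4200/5868 ≈ 0.716.
Interpolate at f ≈ 0.716 with slerp weights a = sin((1−f)δ)/sin δ ≈ 0.411, b = sin(fδ)/sin δ ≈ 0.876.
p = a·p₁ + b·p₂ ≈ (0.546, -0.153, 0.823); φ = arcsin(p_z) ≈ 55.42°, λ = atan2(p_y, p_x) ≈ -15.67°.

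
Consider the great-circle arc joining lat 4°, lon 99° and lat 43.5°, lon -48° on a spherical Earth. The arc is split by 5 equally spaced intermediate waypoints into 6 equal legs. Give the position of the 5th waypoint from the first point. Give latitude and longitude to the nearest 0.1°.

≈ lat 56.9°, lon -23.0°

Write both endpoints as unit vectors p₁, p₂ with components (cos φ cos λ, cos φ sin λ, sin φ).
The central angle between the endpoints is δ = arccos(p₁·p₂) ≈ 2.164 rad (124.0°).
Interpolate at f = 5/6 with slerp weights a = sin((1−f)δ)/sin δ ≈ 0.426, b = sin(fδ)/sin δ ≈ 1.173.
p = a·p₁ + b·p₂ ≈ (0.503, -0.213, 0.837); φ = arcsin(p_z) ≈ 56.87°, λ = atan2(p_y, p_x) ≈ -22.97°.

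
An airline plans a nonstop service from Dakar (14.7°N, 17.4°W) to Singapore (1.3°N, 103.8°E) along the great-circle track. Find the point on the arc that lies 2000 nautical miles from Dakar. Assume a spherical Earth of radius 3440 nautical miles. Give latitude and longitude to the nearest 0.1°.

≈ 17.8°N, 17.2°E

Write both endpoints as unit vectors p₁, p₂ with components (cos φ cos λ, cos φ sin λ, sin φ).
The central angle between the endpoints is δ = arccos(p₁·p₂) ≈ 2.089 rad (119.7°). The total great-circle distance is δ·R ≈ 2.089 × 3440 ≈ 7186 nmi, so the target fraction is f = 2000/7186 ≈ 0.278.
Interpolate at f ≈ 0.278 with slerp weights a = sin((1−f)δ)/sin δ ≈ 1.149, b = sin(fδ)/sin δ ≈ 0.632.
p = a·p₁ + b·p₂ ≈ (0.910, 0.281, 0.306); φ = arcsin(p_z) ≈ 17.81°, λ = atan2(p_y, p_x) ≈ 17.19°.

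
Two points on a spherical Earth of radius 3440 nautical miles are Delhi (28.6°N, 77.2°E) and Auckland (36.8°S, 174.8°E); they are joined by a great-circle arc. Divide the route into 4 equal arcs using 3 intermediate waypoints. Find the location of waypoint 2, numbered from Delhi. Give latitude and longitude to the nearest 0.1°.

Convert each endpoint to a unit vector on the sphere (x = cos φ cos λ, y = cos φ sin λ, z = sin φ).
The central angle between the endpoints is δ = arccos(p₁·p₂) ≈ 1.960 rad (112.3°).
Interpolate at f = 2/4 with slerp weights a = sin((1−f)δ)/sin δ ≈ 0.898, b = sin(fδ)/sin δ ≈ 0.898.
p = a·p₁ + b·p₂ ≈ (-0.541, 0.834, -0.108); φ = arcsin(p_z) ≈ -6.20°, λ = atan2(p_y, p_x) ≈ 122.99°.

≈ 6.2°S, 123.0°E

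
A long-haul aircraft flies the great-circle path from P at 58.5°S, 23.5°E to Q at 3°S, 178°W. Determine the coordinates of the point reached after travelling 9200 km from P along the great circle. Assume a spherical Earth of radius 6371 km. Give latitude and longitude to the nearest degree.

≈ 36°S, 174°E

Convert each endpoint to a unit vector on the sphere (x = cos φ cos λ, y = cos φ sin λ, z = sin φ).
The central angle between the endpoints is δ = arccos(p₁·p₂) ≈ 2.027 rad (116.2°). The total great-circle distance is δ·R ≈ 2.027 × 6371 ≈ 12916 km, so the target fraction is f = 9200/12916 ≈ 0.712.
Interpolate at f ≈ 0.712 with slerp weights a = sin((1−f)δ)/sin δ ≈ 0.614, b = sin(fδ)/sin δ ≈ 1.105.
p = a·p₁ + b·p₂ ≈ (-0.809, 0.089, -0.581); φ = arcsin(p_z) ≈ -35.52°, λ = atan2(p_y, p_x) ≈ 173.70°.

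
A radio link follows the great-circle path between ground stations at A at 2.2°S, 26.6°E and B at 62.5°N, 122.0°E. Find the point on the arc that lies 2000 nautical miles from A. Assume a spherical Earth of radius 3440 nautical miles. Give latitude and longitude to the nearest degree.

Write both endpoints as unit vectors p₁, p₂ with components (cos φ cos λ, cos φ sin λ, sin φ).
The central angle between the endpoints is δ = arccos(p₁·p₂) ≈ 1.648 rad (94.4°). The total great-circle distance is δ·R ≈ 1.648 × 3440 ≈ 5670 nmi, so the target fraction is f = 2000/5670 ≈ 0.353.
Interpolate at f ≈ 0.353 with slerp weights a = sin((1−f)δ)/sin δ ≈ 0.878, b = sin(fδ)/sin δ ≈ 0.551.
p = a·p₁ + b·p₂ ≈ (0.650, 0.609, 0.455); φ = arcsin(p_z) ≈ 27.06°, λ = atan2(p_y, p_x) ≈ 43.12°.

≈ 27°N, 43°E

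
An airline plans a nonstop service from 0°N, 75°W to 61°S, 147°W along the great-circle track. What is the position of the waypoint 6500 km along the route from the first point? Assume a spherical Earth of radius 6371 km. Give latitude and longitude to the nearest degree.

From cos δ = sin φ₁ sin φ₂ + cos φ₁ cos φ₂ cos Δλ, the central angle is δ ≈ 1.420 rad (81.4°). The total great-circle distance is δ·R ≈ 1.420 × 6371 ≈ 9049 km, so the target fraction is f = 6500/9049 ≈ 0.718.
Interpolate at f ≈ 0.718 with slerp weights a = sin((1−f)δ)/sin δ ≈ 0.394, b = sin(fδ)/sin δ ≈ 0.862.
p = a·p₁ + b·p₂ ≈ (-0.248, -0.608, -0.754); φ = arcsin(p_z) ≈ -48.93°, λ = atan2(p_y, p_x) ≈ -112.22°.

≈ 49°S, 112°W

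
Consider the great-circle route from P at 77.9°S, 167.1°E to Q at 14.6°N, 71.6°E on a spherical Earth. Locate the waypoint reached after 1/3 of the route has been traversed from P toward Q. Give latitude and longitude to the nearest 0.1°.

From cos δ = sin φ₁ sin φ₂ + cos φ₁ cos φ₂ cos Δλ, the central angle is δ ≈ 1.840 rad (105.4°).
Interpolate at f = 1/3 with slerp weights a = sin((1−f)δ)/sin δ ≈ 0.977, b = sin(fδ)/sin δ ≈ 0.597.
p = a·p₁ + b·p₂ ≈ (-0.017, 0.594, -0.804); φ = arcsin(p_z) ≈ -53.54°, λ = atan2(p_y, p_x) ≈ 91.65°.

≈ 53.5°S, 91.7°E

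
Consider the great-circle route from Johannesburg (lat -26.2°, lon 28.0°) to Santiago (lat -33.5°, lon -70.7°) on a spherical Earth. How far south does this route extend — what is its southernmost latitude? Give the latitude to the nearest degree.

The great circle lies in the plane with unit normal n̂ = (p₁ × p₂)/|p₁ × p₂|.
Here n̂_z ≈ -0.746; the vertex latitude is φ_max = arccos|n̂_z| ≈ 41.8°.
Check via Clairaut: cos φ_max = |cos φ₁| · sin C = cos(26.2°)·sin(123.8°) ≈ 0.746, again giving ≈ 41.8°.

≈ -42°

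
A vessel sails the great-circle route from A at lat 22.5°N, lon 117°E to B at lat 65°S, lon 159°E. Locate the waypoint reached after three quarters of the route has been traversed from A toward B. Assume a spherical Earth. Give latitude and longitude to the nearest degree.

≈ lat 45°S, lon 139°E

From cos δ = sin φ₁ sin φ₂ + cos φ₁ cos φ₂ cos Δλ, the central angle is δ ≈ 1.627 rad (93.2°).
Interpolate at f = 3/4 with slerp weights a = sin((1−f)δ)/sin δ ≈ 0.396, b = sin(fδ)/sin δ ≈ 0.941.
p = a·p₁ + b·p₂ ≈ (-0.537, 0.469, -0.701); φ = arcsin(p_z) ≈ -44.51°, λ = atan2(p_y, p_x) ≈ 138.90°.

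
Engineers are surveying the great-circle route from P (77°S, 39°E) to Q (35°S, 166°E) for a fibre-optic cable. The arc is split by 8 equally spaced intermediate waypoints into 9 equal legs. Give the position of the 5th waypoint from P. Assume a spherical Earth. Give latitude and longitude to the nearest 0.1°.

Convert each endpoint to a unit vector on the sphere (x = cos φ cos λ, y = cos φ sin λ, z = sin φ).
The central angle between the endpoints is δ = arccos(p₁·p₂) ≈ 1.106 rad (63.4°).
Interpolate at f = 5/9 with slerp weights a = sin((1−f)δ)/sin δ ≈ 0.528, b = sin(fδ)/sin δ ≈ 0.645.
p = a·p₁ + b·p₂ ≈ (-0.420, 0.203, -0.884); φ = arcsin(p_z) ≈ -62.19°, λ = atan2(p_y, p_x) ≈ 154.27°.

≈ (62.2°S, 154.3°E)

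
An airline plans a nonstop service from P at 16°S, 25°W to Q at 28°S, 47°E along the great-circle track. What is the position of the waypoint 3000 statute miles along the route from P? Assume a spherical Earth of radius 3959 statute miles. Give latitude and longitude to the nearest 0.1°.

≈ 28.1°S, 20.3°E

Write both endpoints as unit vectors p₁, p₂ with components (cos φ cos λ, cos φ sin λ, sin φ).
The central angle between the endpoints is δ = arccos(p₁·p₂) ≈ 1.168 rad (66.9°). The total great-circle distance is δ·R ≈ 1.168 × 3959 ≈ 4625 mi, so the target fraction is f = 3000/4625 ≈ 0.649.
Interpolate at f ≈ 0.649 with slerp weights a = sin((1−f)δ)/sin δ ≈ 0.434, b = sin(fδ)/sin δ ≈ 0.747.
p = a·p₁ + b·p₂ ≈ (0.828, 0.306, -0.470); φ = arcsin(p_z) ≈ -28.05°, λ = atan2(p_y, p_x) ≈ 20.30°.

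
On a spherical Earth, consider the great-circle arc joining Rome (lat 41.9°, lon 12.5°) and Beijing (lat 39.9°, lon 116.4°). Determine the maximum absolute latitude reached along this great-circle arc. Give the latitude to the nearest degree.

≈ 55°

The great circle lies in the plane with unit normal n̂ = (p₁ × p₂)/|p₁ × p₂|.
Here n̂_z ≈ +0.579; the vertex latitude is φ_max = arccos|n̂_z| ≈ 54.6°.
Check via Clairaut: cos φ_max = |cos φ₁| · sin C = cos(41.9°)·sin(51.1°) ≈ 0.579, again giving ≈ 54.6°.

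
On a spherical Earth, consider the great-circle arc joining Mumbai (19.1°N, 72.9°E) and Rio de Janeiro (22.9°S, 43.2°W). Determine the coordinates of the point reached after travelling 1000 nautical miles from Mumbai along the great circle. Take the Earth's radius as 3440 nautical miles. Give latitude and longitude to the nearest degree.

≈ 14°N, 56°E

Write both endpoints as unit vectors p₁, p₂ with components (cos φ cos λ, cos φ sin λ, sin φ).
The central angle between the endpoints is δ = arccos(p₁·p₂) ≈ 2.106 rad (120.7°). The total great-circle distance is δ·R ≈ 2.106 × 3440 ≈ 7246 nmi, so the target fraction is f = 1000/7246 ≈ 0.138.
Interpolate at f ≈ 0.138 with slerp weights a = sin((1−f)δ)/sin δ ≈ 1.128, b = sin(fδ)/sin δ ≈ 0.333.
p = a·p₁ + b·p₂ ≈ (0.537, 0.809, 0.239); φ = arcsin(p_z) ≈ 13.85°, λ = atan2(p_y, p_x) ≈ 56.40°.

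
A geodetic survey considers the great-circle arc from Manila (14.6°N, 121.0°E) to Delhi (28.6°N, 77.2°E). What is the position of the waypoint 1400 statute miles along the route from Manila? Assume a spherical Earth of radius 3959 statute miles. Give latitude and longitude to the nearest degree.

Convert each endpoint to a unit vector on the sphere (x = cos φ cos λ, y = cos φ sin λ, z = sin φ).
The central angle between the endpoints is δ = arccos(p₁·p₂) ≈ 0.747 rad (42.8°). The total great-circle distance is δ·R ≈ 0.747 × 3959 ≈ 2956 mi, so the target fraction is f = 1400/2956 ≈ 0.474.
Interpolate at f ≈ 0.474 with slerp weights a = sin((1−f)δ)/sin δ ≈ 0.564, b = sin(fδ)/sin δ ≈ 0.510.
p = a·p₁ + b·p₂ ≈ (-0.182, 0.904, 0.386); φ = arcsin(p_z) ≈ 22.72°, λ = atan2(p_y, p_x) ≈ 101.37°.

≈ 23°N, 101°E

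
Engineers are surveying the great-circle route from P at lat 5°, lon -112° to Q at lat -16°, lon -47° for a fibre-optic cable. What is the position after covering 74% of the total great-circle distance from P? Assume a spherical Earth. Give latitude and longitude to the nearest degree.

Convert each endpoint to a unit vector on the sphere (x = cos φ cos λ, y = cos φ sin λ, z = sin φ).
The central angle between the endpoints is δ = arccos(p₁·p₂) ≈ 1.180 rad (67.6°).
Interpolate at f = 0.74 with slerp weights a = sin((1−f)δ)/sin δ ≈ 0.327, b = sin(fδ)/sin δ ≈ 0.829.
p = a·p₁ + b·p₂ ≈ (0.422, -0.884, -0.200); φ = arcsin(p_z) ≈ -11.54°, λ = atan2(p_y, p_x) ≈ -64.52°.

≈ lat -12°, lon -65°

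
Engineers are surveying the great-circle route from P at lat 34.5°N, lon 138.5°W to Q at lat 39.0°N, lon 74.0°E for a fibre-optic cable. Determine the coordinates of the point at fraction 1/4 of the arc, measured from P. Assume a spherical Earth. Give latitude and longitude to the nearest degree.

Write both endpoints as unit vectors p₁, p₂ with components (cos φ cos λ, cos φ sin λ, sin φ).
The central angle between the endpoints is δ = arccos(p₁·p₂) ≈ 1.756 rad (100.6°).
Interpolate at f = 1/4 with slerp weights a = sin((1−f)δ)/sin δ ≈ 0.985, b = sin(fδ)/sin δ ≈ 0.432.
p = a·p₁ + b·p₂ ≈ (-0.515, -0.215, 0.830); φ = arcsin(p_z) ≈ 56.07°, λ = atan2(p_y, p_x) ≈ -157.37°.

≈ lat 56°N, lon 157°W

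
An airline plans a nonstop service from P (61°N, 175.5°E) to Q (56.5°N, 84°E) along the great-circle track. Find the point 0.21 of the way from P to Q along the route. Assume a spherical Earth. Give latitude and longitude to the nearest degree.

≈ (66°N, 158°E)

Write both endpoints as unit vectors p₁, p₂ with components (cos φ cos λ, cos φ sin λ, sin φ).
The central angle between the endpoints is δ = arccos(p₁·p₂) ≈ 0.764 rad (43.8°).
Interpolate at f = 0.21 with slerp weights a = sin((1−f)δ)/sin δ ≈ 0.820, b = sin(fδ)/sin δ ≈ 0.231.
p = a·p₁ + b·p₂ ≈ (-0.383, 0.158, 0.910); φ = arcsin(p_z) ≈ 65.51°, λ = atan2(p_y, p_x) ≈ 157.60°.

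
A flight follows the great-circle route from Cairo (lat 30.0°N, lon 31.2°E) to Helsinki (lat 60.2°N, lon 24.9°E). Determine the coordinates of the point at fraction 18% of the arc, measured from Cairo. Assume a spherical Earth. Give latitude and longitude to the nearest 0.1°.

≈ lat 35.5°N, lon 30.5°E

Write both endpoints as unit vectors p₁, p₂ with components (cos φ cos λ, cos φ sin λ, sin φ).
The central angle between the endpoints is δ = arccos(p₁·p₂) ≈ 0.532 rad (30.5°).
Interpolate at f = 0.18 with slerp weights a = sin((1−f)δ)/sin δ ≈ 0.833, b = sin(fδ)/sin δ ≈ 0.188.
p = a·p₁ + b·p₂ ≈ (0.702, 0.413, 0.580); φ = arcsin(p_z) ≈ 35.46°, λ = atan2(p_y, p_x) ≈ 30.48°.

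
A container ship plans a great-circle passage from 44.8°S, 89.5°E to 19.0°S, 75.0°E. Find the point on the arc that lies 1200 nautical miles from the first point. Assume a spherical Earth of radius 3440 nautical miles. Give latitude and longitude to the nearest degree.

From cos δ = sin φ₁ sin φ₂ + cos φ₁ cos φ₂ cos Δλ, the central angle is δ ≈ 0.497 rad (28.5°). The total great-circle distance is δ·R ≈ 0.497 × 3440 ≈ 1710 nmi, so the target fraction is f = 1200/1710 ≈ 0.702.
Interpolate at f ≈ 0.702 with slerp weights a = sin((1−f)δ)/sin δ ≈ 0.310, b = sin(fδ)/sin δ ≈ 0.717.
p = a·p₁ + b·p₂ ≈ (0.177, 0.874, -0.452); φ = arcsin(p_z) ≈ -26.85°, λ = atan2(p_y, p_x) ≈ 78.54°.

≈ 27°S, 79°E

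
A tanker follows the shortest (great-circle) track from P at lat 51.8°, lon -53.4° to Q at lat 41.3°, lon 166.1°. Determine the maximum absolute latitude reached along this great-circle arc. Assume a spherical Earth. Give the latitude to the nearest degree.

≈ 73°

The great circle lies in the plane with unit normal n̂ = (p₁ × p₂)/|p₁ × p₂|.
Here n̂_z ≈ -0.299; the vertex latitude is φ_max = arccos|n̂_z| ≈ 72.6°.
Check via Clairaut: cos φ_max = |cos φ₁| · sin C = cos(51.8°)·sin(29.0°) ≈ 0.299, again giving ≈ 72.6°.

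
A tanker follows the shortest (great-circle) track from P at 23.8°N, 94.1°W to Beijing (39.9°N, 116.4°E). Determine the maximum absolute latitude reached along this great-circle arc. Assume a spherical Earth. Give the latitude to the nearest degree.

≈ 68°N

The great circle lies in the plane with unit normal n̂ = (p₁ × p₂)/|p₁ × p₂|.
Here n̂_z ≈ -0.380; the vertex latitude is φ_max = arccos|n̂_z| ≈ 67.7°.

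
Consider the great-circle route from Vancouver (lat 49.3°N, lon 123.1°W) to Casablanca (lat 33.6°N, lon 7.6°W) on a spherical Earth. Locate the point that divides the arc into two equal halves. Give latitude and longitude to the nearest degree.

Write both endpoints as unit vectors p₁, p₂ with components (cos φ cos λ, cos φ sin λ, sin φ).
The central angle between the endpoints is δ = arccos(p₁·p₂) ≈ 1.384 rad (79.3°).
Interpolate at f = 1/2 with slerp weights a = sin((1−f)δ)/sin δ ≈ 0.649, b = sin(fδ)/sin δ ≈ 0.649.
p = a·p₁ + b·p₂ ≈ (0.305, -0.426, 0.852); φ = arcsin(p_z) ≈ 58.39°, λ = atan2(p_y, p_x) ≈ -54.43°.

≈ lat 58°N, lon 54°W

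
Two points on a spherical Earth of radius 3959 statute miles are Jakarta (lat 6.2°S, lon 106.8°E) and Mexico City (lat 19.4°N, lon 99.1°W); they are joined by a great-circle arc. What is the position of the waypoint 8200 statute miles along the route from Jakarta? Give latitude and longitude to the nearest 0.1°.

≈ lat 29.3°N, lon 133.7°W

Write both endpoints as unit vectors p₁, p₂ with components (cos φ cos λ, cos φ sin λ, sin φ).
The central angle between the endpoints is δ = arccos(p₁·p₂) ≈ 2.645 rad (151.6°). The total great-circle distance is δ·R ≈ 2.645 × 3959 ≈ 10473 mi, so the target fraction is f = 8200/10473 ≈ 0.783.
Interpolate at f ≈ 0.783 with slerp weights a = sin((1−f)δ)/sin δ ≈ 1.141, b = sin(fδ)/sin δ ≈ 1.843.
p = a·p₁ + b·p₂ ≈ (-0.603, -0.631, 0.489); φ = arcsin(p_z) ≈ 29.27°, λ = atan2(p_y, p_x) ≈ -133.70°.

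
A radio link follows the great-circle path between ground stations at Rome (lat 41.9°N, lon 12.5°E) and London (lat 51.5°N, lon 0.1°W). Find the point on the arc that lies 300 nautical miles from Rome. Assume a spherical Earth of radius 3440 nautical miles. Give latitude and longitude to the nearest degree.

≈ lat 46°N, lon 8°E

Convert each endpoint to a unit vector on the sphere (x = cos φ cos λ, y = cos φ sin λ, z = sin φ).
The central angle between the endpoints is δ = arccos(p₁·p₂) ≈ 0.225 rad (12.9°). The total great-circle distance is δ·R ≈ 0.225 × 3440 ≈ 773 nmi, so the target fraction is f = 300/773 ≈ 0.388.
Interpolate at f ≈ 0.388 with slerp weights a = sin((1−f)δ)/sin δ ≈ 0.615, b = sin(fδ)/sin δ ≈ 0.391.
p = a·p₁ + b·p₂ ≈ (0.690, 0.099, 0.717); φ = arcsin(p_z) ≈ 45.78°, λ = atan2(p_y, p_x) ≈ 8.14°.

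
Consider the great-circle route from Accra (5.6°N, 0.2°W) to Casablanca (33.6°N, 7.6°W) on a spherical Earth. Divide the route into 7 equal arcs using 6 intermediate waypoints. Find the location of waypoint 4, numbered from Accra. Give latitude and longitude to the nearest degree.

Convert each endpoint to a unit vector on the sphere (x = cos φ cos λ, y = cos φ sin λ, z = sin φ).
The central angle between the endpoints is δ = arccos(p₁·p₂) ≈ 0.503 rad (28.8°).
Interpolate at f = 4/7 with slerp weights a = sin((1−f)δ)/sin δ ≈ 0.444, b = sin(fδ)/sin δ ≈ 0.588.
p = a·p₁ + b·p₂ ≈ (0.927, -0.066, 0.369); φ = arcsin(p_z) ≈ 21.64°, λ = atan2(p_y, p_x) ≈ -4.09°.

≈ 22°N, 4°W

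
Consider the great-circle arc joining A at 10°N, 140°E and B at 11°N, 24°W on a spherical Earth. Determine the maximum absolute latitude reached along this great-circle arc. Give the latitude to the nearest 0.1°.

The great circle lies in the plane with unit normal n̂ = (p₁ × p₂)/|p₁ × p₂|.
Here n̂_z ≈ -0.600; the vertex latitude is φ_max = arccos|n̂_z| ≈ 53.1°.
Check via Clairaut: cos φ_max = |cos φ₁| · sin C = cos(10.0°)·sin(37.6°) ≈ 0.600, again giving ≈ 53.1°.

≈ 53.1°N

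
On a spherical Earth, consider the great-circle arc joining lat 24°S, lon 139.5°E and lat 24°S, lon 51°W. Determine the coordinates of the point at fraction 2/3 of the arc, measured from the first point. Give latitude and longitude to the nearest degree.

≈ lat 65°S, lon 72°W

The haversine formula gives a central angle δ ≈ 2.285 rad (130.9°) between the endpoints.
Interpolate at f = 2/3 with slerp weights a = sin((1−f)δ)/sin δ ≈ 0.914, b = sin(fδ)/sin δ ≈ 1.322.
p = a·p₁ + b·p₂ ≈ (0.126, -0.397, -0.909); φ = arcsin(p_z) ≈ -65.41°, λ = atan2(p_y, p_x) ≈ -72.44°.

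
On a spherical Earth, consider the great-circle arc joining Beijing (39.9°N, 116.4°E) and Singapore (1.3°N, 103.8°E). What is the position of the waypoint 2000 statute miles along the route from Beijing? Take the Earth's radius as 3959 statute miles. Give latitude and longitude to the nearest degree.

≈ 12°N, 107°E

Write both endpoints as unit vectors p₁, p₂ with components (cos φ cos λ, cos φ sin λ, sin φ).
The central angle between the endpoints is δ = arccos(p₁·p₂) ≈ 0.703 rad (40.3°). The total great-circle distance is δ·R ≈ 0.703 × 3959 ≈ 2782 mi, so the target fraction is f = 2000/2782 ≈ 0.719.
Interpolate at f ≈ 0.719 with slerp weights a = sin((1−f)δ)/sin δ ≈ 0.304, b = sin(fδ)/sin δ ≈ 0.749.
p = a·p₁ + b·p₂ ≈ (-0.282, 0.936, 0.212); φ = arcsin(p_z) ≈ 12.23°, λ = atan2(p_y, p_x) ≈ 106.78°.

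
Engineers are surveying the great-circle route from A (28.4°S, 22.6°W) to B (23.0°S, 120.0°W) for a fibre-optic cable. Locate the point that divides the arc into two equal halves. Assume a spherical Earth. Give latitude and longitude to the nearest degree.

≈ (36°S, 73°W)

From cos δ = sin φ₁ sin φ₂ + cos φ₁ cos φ₂ cos Δλ, the central angle is δ ≈ 1.489 rad (85.3°).
Interpolate at f = 1/2 with slerp weights a = sin((1−f)δ)/sin δ ≈ 0.680, b = sin(fδ)/sin δ ≈ 0.680.
p = a·p₁ + b·p₂ ≈ (0.239, -0.772, -0.589); φ = arcsin(p_z) ≈ -36.09°, λ = atan2(p_y, p_x) ≈ -72.78°.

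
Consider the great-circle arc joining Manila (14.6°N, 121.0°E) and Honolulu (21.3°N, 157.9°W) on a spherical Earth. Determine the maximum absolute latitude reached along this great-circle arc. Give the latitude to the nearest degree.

≈ 24°N

The great circle lies in the plane with unit normal n̂ = (p₁ × p₂)/|p₁ × p₂|.
Here n̂_z ≈ +0.916; the vertex latitude is φ_max = arccos|n̂_z| ≈ 23.7°.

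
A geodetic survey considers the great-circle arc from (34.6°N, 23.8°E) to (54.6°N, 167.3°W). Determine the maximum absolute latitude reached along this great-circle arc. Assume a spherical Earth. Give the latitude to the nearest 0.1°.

The great circle lies in the plane with unit normal n̂ = (p₁ × p₂)/|p₁ × p₂|.
Here n̂_z ≈ +0.092; the vertex latitude is φ_max = arccos|n̂_z| ≈ 84.7°.

≈ 84.7°N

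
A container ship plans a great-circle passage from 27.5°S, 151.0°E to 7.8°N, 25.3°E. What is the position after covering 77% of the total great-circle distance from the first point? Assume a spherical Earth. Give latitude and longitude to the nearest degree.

≈ 6°S, 51°E

Write both endpoints as unit vectors p₁, p₂ with components (cos φ cos λ, cos φ sin λ, sin φ).
The central angle between the endpoints is δ = arccos(p₁·p₂) ≈ 2.184 rad (125.1°).
Interpolate at f = 0.77 with slerp weights a = sin((1−f)δ)/sin δ ≈ 0.589, b = sin(fδ)/sin δ ≈ 1.215.
p = a·p₁ + b·p₂ ≈ (0.632, 0.768, -0.107); φ = arcsin(p_z) ≈ -6.14°, λ = atan2(p_y, p_x) ≈ 50.55°.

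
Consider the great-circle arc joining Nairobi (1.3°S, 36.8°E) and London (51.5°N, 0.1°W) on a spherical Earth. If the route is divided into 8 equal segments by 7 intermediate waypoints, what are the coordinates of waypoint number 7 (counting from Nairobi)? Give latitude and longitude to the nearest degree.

≈ (46°N, 7°E)

The haversine formula gives a central angle δ ≈ 1.070 rad (61.3°) between the endpoints.
Interpolate at f = 7/8 with slerp weights a = sin((1−f)δ)/sin δ ≈ 0.152, b = sin(fδ)/sin δ ≈ 0.918.
p = a·p₁ + b·p₂ ≈ (0.693, 0.090, 0.715); φ = arcsin(p_z) ≈ 45.65°, λ = atan2(p_y, p_x) ≈ 7.40°.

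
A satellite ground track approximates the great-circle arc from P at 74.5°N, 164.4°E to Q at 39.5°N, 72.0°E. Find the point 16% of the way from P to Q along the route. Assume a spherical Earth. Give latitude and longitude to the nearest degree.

≈ 74°N, 133°E

Convert each endpoint to a unit vector on the sphere (x = cos φ cos λ, y = cos φ sin λ, z = sin φ).
The central angle between the endpoints is δ = arccos(p₁·p₂) ≈ 0.922 rad (52.8°).
Interpolate at f = 0.16 with slerp weights a = sin((1−f)δ)/sin δ ≈ 0.878, b = sin(fδ)/sin δ ≈ 0.184.
p = a·p₁ + b·p₂ ≈ (-0.182, 0.198, 0.963); φ = arcsin(p_z) ≈ 74.38°, λ = atan2(p_y, p_x) ≈ 132.51°.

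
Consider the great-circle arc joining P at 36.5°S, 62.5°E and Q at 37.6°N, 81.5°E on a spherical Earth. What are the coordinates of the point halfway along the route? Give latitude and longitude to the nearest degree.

≈ 1°N, 72°E

From cos δ = sin φ₁ sin φ₂ + cos φ₁ cos φ₂ cos Δλ, the central angle is δ ≈ 1.329 rad (76.2°).
Interpolate at f = 1/2 with slerp weights a = sin((1−f)δ)/sin δ ≈ 0.635, b = sin(fδ)/sin δ ≈ 0.635.
p = a·p₁ + b·p₂ ≈ (0.310, 0.951, 0.010); φ = arcsin(p_z) ≈ 0.56°, λ = atan2(p_y, p_x) ≈ 71.93°.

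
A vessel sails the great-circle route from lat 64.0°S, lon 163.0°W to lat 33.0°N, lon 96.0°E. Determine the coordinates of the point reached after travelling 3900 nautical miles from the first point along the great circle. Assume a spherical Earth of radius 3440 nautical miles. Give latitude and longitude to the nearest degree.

Convert each endpoint to a unit vector on the sphere (x = cos φ cos λ, y = cos φ sin λ, z = sin φ).
The central angle between the endpoints is δ = arccos(p₁·p₂) ≈ 2.165 rad (124.0°). The total great-circle distance is δ·R ≈ 2.165 × 3440 ≈ 7447 nmi, so the target fraction is f = 3900/7447 ≈ 0.524.
Interpolate at f ≈ 0.524 with slerp weights a = sin((1−f)δ)/sin δ ≈ 1.035, b = sin(fδ)/sin δ ≈ 1.093.
p = a·p₁ + b·p₂ ≈ (-0.530, 0.779, -0.335); φ = arcsin(p_z) ≈ -19.57°, λ = atan2(p_y, p_x) ≈ 124.21°.

≈ lat 20°S, lon 124°E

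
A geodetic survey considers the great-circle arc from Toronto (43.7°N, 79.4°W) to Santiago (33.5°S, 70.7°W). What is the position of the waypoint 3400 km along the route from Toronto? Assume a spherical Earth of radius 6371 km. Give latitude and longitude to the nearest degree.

Convert each endpoint to a unit vector on the sphere (x = cos φ cos λ, y = cos φ sin λ, z = sin φ).
The central angle between the endpoints is δ = arccos(p₁·p₂) ≈ 1.355 rad (77.6°). The total great-circle distance is δ·R ≈ 1.355 × 6371 ≈ 8630 km, so the target fraction is f = 3400/8630 ≈ 0.394.
Interpolate at f ≈ 0.394 with slerp weights a = sin((1−f)δ)/sin δ ≈ 0.749, b = sin(fδ)/sin δ ≈ 0.521.
p = a·p₁ + b·p₂ ≈ (0.243, -0.942, 0.230); φ = arcsin(p_z) ≈ 13.30°, λ = atan2(p_y, p_x) ≈ -75.53°.

≈ 13°N, 76°W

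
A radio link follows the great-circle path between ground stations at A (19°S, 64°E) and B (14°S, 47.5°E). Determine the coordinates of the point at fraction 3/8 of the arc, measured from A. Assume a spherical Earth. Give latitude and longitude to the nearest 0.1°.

Convert each endpoint to a unit vector on the sphere (x = cos φ cos λ, y = cos φ sin λ, z = sin φ).
The central angle between the endpoints is δ = arccos(p₁·p₂) ≈ 0.289 rad (16.6°).
Interpolate at f = 3/8 with slerp weights a = sin((1−f)δ)/sin δ ≈ 0.630, b = sin(fδ)/sin δ ≈ 0.380.
p = a·p₁ + b·p₂ ≈ (0.510, 0.807, -0.297); φ = arcsin(p_z) ≈ -17.28°, λ = atan2(p_y, p_x) ≈ 57.71°.

≈ (17.3°S, 57.7°E)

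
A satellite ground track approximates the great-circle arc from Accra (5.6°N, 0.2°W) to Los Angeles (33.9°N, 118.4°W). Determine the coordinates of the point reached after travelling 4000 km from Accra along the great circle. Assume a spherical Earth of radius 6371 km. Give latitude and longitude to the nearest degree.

From cos δ = sin φ₁ sin φ₂ + cos φ₁ cos φ₂ cos Δλ, the central angle is δ ≈ 1.913 rad (109.6°). The total great-circle distance is δ·R ≈ 1.913 × 6371 ≈ 12190 km, so the target fraction is f = 4000/12190 ≈ 0.328.
Interpolate at f ≈ 0.328 with slerp weights a = sin((1−f)δ)/sin δ ≈ 1.019, b = sin(fδ)/sin δ ≈ 0.624.
p = a·p₁ + b·p₂ ≈ (0.768, -0.459, 0.447); φ = arcsin(p_z) ≈ 26.57°, λ = atan2(p_y, p_x) ≈ -30.87°.

≈ 27°N, 31°W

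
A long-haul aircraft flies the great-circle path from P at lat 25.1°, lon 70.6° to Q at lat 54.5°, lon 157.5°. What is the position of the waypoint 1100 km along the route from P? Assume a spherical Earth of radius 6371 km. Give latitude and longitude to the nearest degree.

≈ lat 33°, lon 78°

The haversine formula gives a central angle δ ≈ 1.188 rad (68.1°) between the endpoints. The total great-circle distance is δ·R ≈ 1.188 × 6371 ≈ 7567 km, so the target fraction is f = 1100/7567 ≈ 0.145.
Interpolate at f ≈ 0.145 with slerp weights a = sin((1−f)δ)/sin δ ≈ 0.916, b = sin(fδ)/sin δ ≈ 0.185.
p = a·p₁ + b·p₂ ≈ (0.176, 0.823, 0.539); φ = arcsin(p_z) ≈ 32.64°, λ = atan2(p_y, p_x) ≈ 77.93°.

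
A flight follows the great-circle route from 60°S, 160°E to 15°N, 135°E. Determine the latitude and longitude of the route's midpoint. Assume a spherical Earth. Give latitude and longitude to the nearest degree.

≈ 23°S, 143°E

Write both endpoints as unit vectors p₁, p₂ with components (cos φ cos λ, cos φ sin λ, sin φ).
The central angle between the endpoints is δ = arccos(p₁·p₂) ≈ 1.356 rad (77.7°).
Interpolate at f = 1/2 with slerp weights a = sin((1−f)δ)/sin δ ≈ 0.642, b = sin(fδ)/sin δ ≈ 0.642.
p = a·p₁ + b·p₂ ≈ (-0.740, 0.548, -0.390); φ = arcsin(p_z) ≈ -22.94°, λ = atan2(p_y, p_x) ≈ 143.47°.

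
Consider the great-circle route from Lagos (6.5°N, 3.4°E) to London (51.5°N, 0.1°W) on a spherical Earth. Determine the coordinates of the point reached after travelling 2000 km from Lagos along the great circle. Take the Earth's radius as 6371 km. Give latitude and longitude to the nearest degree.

From cos δ = sin φ₁ sin φ₂ + cos φ₁ cos φ₂ cos Δλ, the central angle is δ ≈ 0.787 rad (45.1°). The total great-circle distance is δ·R ≈ 0.787 × 6371 ≈ 5014 km, so the target fraction is f = 2000/5014 ≈ 0.399.
Interpolate at f ≈ 0.399 with slerp weights a = sin((1−f)δ)/sin δ ≈ 0.643, b = sin(fδ)/sin δ ≈ 0.436.
p = a·p₁ + b·p₂ ≈ (0.909, 0.037, 0.414); φ = arcsin(p_z) ≈ 24.46°, λ = atan2(p_y, p_x) ≈ 2.36°.

≈ 24°N, 2°E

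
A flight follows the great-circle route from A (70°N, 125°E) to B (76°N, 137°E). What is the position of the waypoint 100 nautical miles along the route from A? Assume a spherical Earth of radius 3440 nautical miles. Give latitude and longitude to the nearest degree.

Write both endpoints as unit vectors p₁, p₂ with components (cos φ cos λ, cos φ sin λ, sin φ).
The central angle between the endpoints is δ = arccos(p₁·p₂) ≈ 0.121 rad (6.9°). The total great-circle distance is δ·R ≈ 0.121 × 3440 ≈ 416 nmi, so the target fraction is f = 100/416 ≈ 0.241.
Interpolate at f ≈ 0.241 with slerp weights a = sin((1−f)δ)/sin δ ≈ 0.760, b = sin(fδ)/sin δ ≈ 0.241.
p = a·p₁ + b·p₂ ≈ (-0.192, 0.253, 0.948); φ = arcsin(p_z) ≈ 71.50°, λ = atan2(p_y, p_x) ≈ 127.19°.

≈ (72°N, 127°E)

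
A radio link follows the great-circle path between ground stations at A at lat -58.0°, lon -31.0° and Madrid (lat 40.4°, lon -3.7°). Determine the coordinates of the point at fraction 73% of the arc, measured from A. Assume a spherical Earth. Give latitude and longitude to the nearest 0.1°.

Write both endpoints as unit vectors p₁, p₂ with components (cos φ cos λ, cos φ sin λ, sin φ).
The central angle between the endpoints is δ = arccos(p₁·p₂) ≈ 1.763 rad (101.0°).
Interpolate at f = 0.73 with slerp weights a = sin((1−f)δ)/sin δ ≈ 0.467, b = sin(fδ)/sin δ ≈ 0.978.
p = a·p₁ + b·p₂ ≈ (0.955, -0.175, 0.238); φ = arcsin(p_z) ≈ 13.77°, λ = atan2(p_y, p_x) ≈ -10.41°.

≈ lat 13.8°, lon -10.4°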